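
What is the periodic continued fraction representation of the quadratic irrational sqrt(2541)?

Write x_i = (sqrt(2541) + m_i)/d_i with (m_0, d_0) = (0, 1). a_0 = floor(sqrt(2541)) = 50, since 50^2 = 2500 <= 2541 < 2601 = 51^2.
Iterate m_{i+1} = d_i*a_i - m_i, d_{i+1} = (2541 - m_{i+1}^2)/d_i, a_{i+1} = floor((a_0 + m_{i+1})/d_{i+1}):
  m_1 = 1*50 - 0 = 50, d_1 = (2541 - 50^2)/1 = 41/1 = 41, a_1 = floor((50 + 50)/41) = 2.
  m_2 = 41*2 - 50 = 32, d_2 = (2541 - 32^2)/41 = 1517/41 = 37, a_2 = floor((50 + 32)/37) = 2.
  m_3 = 37*2 - 32 = 42, d_3 = (2541 - 42^2)/37 = 777/37 = 21, a_3 = floor((50 + 42)/21) = 4.
  m_4 = 21*4 - 42 = 42, d_4 = (2541 - 42^2)/21 = 777/21 = 37, a_4 = floor((50 + 42)/37) = 2.
  m_5 = 37*2 - 42 = 32, d_5 = (2541 - 32^2)/37 = 1517/37 = 41, a_5 = floor((50 + 32)/41) = 2.
  m_6 = 41*2 - 32 = 50, d_6 = (2541 - 50^2)/41 = 41/41 = 1, a_6 = floor((50 + 50)/1) = 100.
  m_7 = 1*100 - 50 = 50, d_7 = (2541 - 50^2)/1 = 41/1 = 41: (m_7, d_7) = (m_1, d_1) = (50, 41), so from here the quotients repeat a_1, ..., a_6; the period length is 6.
Hence the expansion of sqrt(2541) is a_0 = 50 followed by the repeating block 2, 2, 4, 2, 2, 100 (period 6).

[50; (2, 2, 4, 2, 2, 100)]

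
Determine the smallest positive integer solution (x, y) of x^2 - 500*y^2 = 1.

First expand sqrt(500) as a continued fraction. With x_i = (sqrt(500) + m_i)/d_i and (m_0, d_0) = (0, 1): a_0 = floor(sqrt(500)) = 22, since 22^2 = 484 <= 500 < 529 = 23^2.
Iterate m_{i+1} = d_i*a_i - m_i, d_{i+1} = (500 - m_{i+1}^2)/d_i, a_{i+1} = floor((a_0 + m_{i+1})/d_{i+1}):
  m_1 = 1*22 - 0 = 22, d_1 = (500 - 22^2)/1 = 16/1 = 16, a_1 = floor((22 + 22)/16) = 2.
  m_2 = 16*2 - 22 = 10, d_2 = (500 - 10^2)/16 = 400/16 = 25, a_2 = floor((22 + 10)/25) = 1.
  m_3 = 25*1 - 10 = 15, d_3 = (500 - 15^2)/25 = 275/25 = 11, a_3 = floor((22 + 15)/11) = 3.
  m_4 = 11*3 - 15 = 18, d_4 = (500 - 18^2)/11 = 176/11 = 16, a_4 = floor((22 + 18)/16) = 2.
  m_5 = 16*2 - 18 = 14, d_5 = (500 - 14^2)/16 = 304/16 = 19, a_5 = floor((22 + 14)/19) = 1.
  m_6 = 19*1 - 14 = 5, d_6 = (500 - 5^2)/19 = 475/19 = 25, a_6 = floor((22 + 5)/25) = 1.
  m_7 = 25*1 - 5 = 20, d_7 = (500 - 20^2)/25 = 100/25 = 4, a_7 = floor((22 + 20)/4) = 10.
  m_8 = 4*10 - 20 = 20, d_8 = (500 - 20^2)/4 = 100/4 = 25, a_8 = floor((22 + 20)/25) = 1.
  m_9 = 25*1 - 20 = 5, d_9 = (500 - 5^2)/25 = 475/25 = 19, a_9 = floor((22 + 5)/19) = 1.
  m_10 = 19*1 - 5 = 14, d_10 = (500 - 14^2)/19 = 304/19 = 16, a_10 = floor((22 + 14)/16) = 2.
  m_11 = 16*2 - 14 = 18, d_11 = (500 - 18^2)/16 = 176/16 = 11, a_11 = floor((22 + 18)/11) = 3.
  m_12 = 11*3 - 18 = 15, d_12 = (500 - 15^2)/11 = 275/11 = 25, a_12 = floor((22 + 15)/25) = 1.
  m_13 = 25*1 - 15 = 10, d_13 = (500 - 10^2)/25 = 400/25 = 16, a_13 = floor((22 + 10)/16) = 2.
  m_14 = 16*2 - 10 = 22, d_14 = (500 - 22^2)/16 = 16/16 = 1, a_14 = floor((22 + 22)/1) = 44.
  m_15 = 1*44 - 22 = 22, d_15 = (500 - 22^2)/1 = 16/1 = 16: (m_15, d_15) = (m_1, d_1) = (22, 16), so from here the quotients repeat a_1, ..., a_14; the period length is 14.
So sqrt(500) = [22; (2, 1, 3, 2, 1, 1, 10, 1, 1, 2, 3, 1, 2, 44)] with period length k = 14.
k is even, so the fundamental solution of x^2 - 500y^2 = 1 is (p_{k-1}, q_{k-1}) = (p_13, q_13); compute convergents through index 13.
Convergents (p_i = a_i*p_{i-1} + p_{i-2}, q_i = a_i*q_{i-1} + q_{i-2} with p_{-2}=0, p_{-1}=1, q_{-2}=1, q_{-1}=0):
  i=0: a_0=22, p_0 = 22*1 + 0 = 22, q_0 = 22*0 + 1 = 1.
  i=1: a_1=2, p_1 = 2*22 + 1 = 45, q_1 = 2*1 + 0 = 2.
  i=2: a_2=1, p_2 = 1*45 + 22 = 67, q_2 = 1*2 + 1 = 3.
  i=3: a_3=3, p_3 = 3*67 + 45 = 246, q_3 = 3*3 + 2 = 11.
  i=4: a_4=2, p_4 = 2*246 + 67 = 559, q_4 = 2*11 + 3 = 25.
  i=5: a_5=1, p_5 = 1*559 + 246 = 805, q_5 = 1*25 + 11 = 36.
  i=6: a_6=1, p_6 = 1*805 + 559 = 1364, q_6 = 1*36 + 25 = 61.
  i=7: a_7=10, p_7 = 10*1364 + 805 = 14445, q_7 = 10*61 + 36 = 646.
  i=8: a_8=1, p_8 = 1*14445 + 1364 = 15809, q_8 = 1*646 + 61 = 707.
  i=9: a_9=1, p_9 = 1*15809 + 14445 = 30254, q_9 = 1*707 + 646 = 1353.
  i=10: a_10=2, p_10 = 2*30254 + 15809 = 76317, q_10 = 2*1353 + 707 = 3413.
  i=11: a_11=3, p_11 = 3*76317 + 30254 = 259205, q_11 = 3*3413 + 1353 = 11592.
  i=12: a_12=1, p_12 = 1*259205 + 76317 = 335522, q_12 = 1*11592 + 3413 = 15005.
  i=13: a_13=2, p_13 = 2*335522 + 259205 = 930249, q_13 = 2*15005 + 11592 = 41602.
Check: 930249^2 - 500*41602^2 = 865363202001 - 865363202000 = 1, so (x, y) = (930249, 41602) solves the equation, and by the theorem it is the least positive solution.

(x, y) = (930249, 41602)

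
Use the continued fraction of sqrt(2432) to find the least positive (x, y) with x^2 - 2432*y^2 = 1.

(x, y) = (14982337, 303807)

First expand sqrt(2432) as a continued fraction. With x_i = (sqrt(2432) + m_i)/d_i and (m_0, d_0) = (0, 1): a_0 = floor(sqrt(2432)) = 49, since 49^2 = 2401 <= 2432 < 2500 = 50^2.
Iterate m_{i+1} = d_i*a_i - m_i, d_{i+1} = (2432 - m_{i+1}^2)/d_i, a_{i+1} = floor((a_0 + m_{i+1})/d_{i+1}):
  m_1 = 1*49 - 0 = 49, d_1 = (2432 - 49^2)/1 = 31/1 = 31, a_1 = floor((49 + 49)/31) = 3.
  m_2 = 31*3 - 49 = 44, d_2 = (2432 - 44^2)/31 = 496/31 = 16, a_2 = floor((49 + 44)/16) = 5.
  m_3 = 16*5 - 44 = 36, d_3 = (2432 - 36^2)/16 = 1136/16 = 71, a_3 = floor((49 + 36)/71) = 1.
  m_4 = 71*1 - 36 = 35, d_4 = (2432 - 35^2)/71 = 1207/71 = 17, a_4 = floor((49 + 35)/17) = 4.
  m_5 = 17*4 - 35 = 33, d_5 = (2432 - 33^2)/17 = 1343/17 = 79, a_5 = floor((49 + 33)/79) = 1.
  m_6 = 79*1 - 33 = 46, d_6 = (2432 - 46^2)/79 = 316/79 = 4, a_6 = floor((49 + 46)/4) = 23.
  m_7 = 4*23 - 46 = 46, d_7 = (2432 - 46^2)/4 = 316/4 = 79, a_7 = floor((49 + 46)/79) = 1.
  m_8 = 79*1 - 46 = 33, d_8 = (2432 - 33^2)/79 = 1343/79 = 17, a_8 = floor((49 + 33)/17) = 4.
  m_9 = 17*4 - 33 = 35, d_9 = (2432 - 35^2)/17 = 1207/17 = 71, a_9 = floor((49 + 35)/71) = 1.
  m_10 = 71*1 - 35 = 36, d_10 = (2432 - 36^2)/71 = 1136/71 = 16, a_10 = floor((49 + 36)/16) = 5.
  m_11 = 16*5 - 36 = 44, d_11 = (2432 - 44^2)/16 = 496/16 = 31, a_11 = floor((49 + 44)/31) = 3.
  m_12 = 31*3 - 44 = 49, d_12 = (2432 - 49^2)/31 = 31/31 = 1, a_12 = floor((49 + 49)/1) = 98.
  m_13 = 1*98 - 49 = 49, d_13 = (2432 - 49^2)/1 = 31/1 = 31: (m_13, d_13) = (m_1, d_1) = (49, 31), so from here the quotients repeat a_1, ..., a_12; the period length is 12.
So sqrt(2432) = [49; (3, 5, 1, 4, 1, 23, 1, 4, 1, 5, 3, 98)] with period length k = 12.
k is even, so the fundamental solution of x^2 - 2432y^2 = 1 is (p_{k-1}, q_{k-1}) = (p_11, q_11); compute convergents through index 11.
Convergents (p_i = a_i*p_{i-1} + p_{i-2}, q_i = a_i*q_{i-1} + q_{i-2} with p_{-2}=0, p_{-1}=1, q_{-2}=1, q_{-1}=0):
  i=0: a_0=49, p_0 = 49*1 + 0 = 49, q_0 = 49*0 + 1 = 1.
  i=1: a_1=3, p_1 = 3*49 + 1 = 148, q_1 = 3*1 + 0 = 3.
  i=2: a_2=5, p_2 = 5*148 + 49 = 789, q_2 = 5*3 + 1 = 16.
  i=3: a_3=1, p_3 = 1*789 + 148 = 937, q_3 = 1*16 + 3 = 19.
  i=4: a_4=4, p_4 = 4*937 + 789 = 4537, q_4 = 4*19 + 16 = 92.
  i=5: a_5=1, p_5 = 1*4537 + 937 = 5474, q_5 = 1*92 + 19 = 111.
  i=6: a_6=23, p_6 = 23*5474 + 4537 = 130439, q_6 = 23*111 + 92 = 2645.
  i=7: a_7=1, p_7 = 1*130439 + 5474 = 135913, q_7 = 1*2645 + 111 = 2756.
  i=8: a_8=4, p_8 = 4*135913 + 130439 = 674091, q_8 = 4*2756 + 2645 = 13669.
  i=9: a_9=1, p_9 = 1*674091 + 135913 = 810004, q_9 = 1*13669 + 2756 = 16425.
  i=10: a_10=5, p_10 = 5*810004 + 674091 = 4724111, q_10 = 5*16425 + 13669 = 95794.
  i=11: a_11=3, p_11 = 3*4724111 + 810004 = 14982337, q_11 = 3*95794 + 16425 = 303807.
Check: 14982337^2 - 2432*303807^2 = 224470421981569 - 224470421981568 = 1, so (x, y) = (14982337, 303807) solves the equation, and by the theorem it is the least positive solution.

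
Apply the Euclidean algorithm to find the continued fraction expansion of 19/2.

Run the Euclidean algorithm on 19 and 2; the successive quotients are the partial quotients a_0, a_1, ... (each step inverts the fractional part left over by the previous one):
  19 = 9*2 + 1, so a_0 = 9.
  2 = 2*1 + 0, so a_1 = 2.
The remainder reaches 0 after 2 divisions, so the expansion has 2 partial quotients, read off in order.

[9; 2]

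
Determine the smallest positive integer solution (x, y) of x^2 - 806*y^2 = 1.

First expand sqrt(806) as a continued fraction. With x_i = (sqrt(806) + m_i)/d_i and (m_0, d_0) = (0, 1): a_0 = floor(sqrt(806)) = 28, since 28^2 = 784 <= 806 < 841 = 29^2.
Iterate m_{i+1} = d_i*a_i - m_i, d_{i+1} = (806 - m_{i+1}^2)/d_i, a_{i+1} = floor((a_0 + m_{i+1})/d_{i+1}):
  m_1 = 1*28 - 0 = 28, d_1 = (806 - 28^2)/1 = 22/1 = 22, a_1 = floor((28 + 28)/22) = 2.
  m_2 = 22*2 - 28 = 16, d_2 = (806 - 16^2)/22 = 550/22 = 25, a_2 = floor((28 + 16)/25) = 1.
  m_3 = 25*1 - 16 = 9, d_3 = (806 - 9^2)/25 = 725/25 = 29, a_3 = floor((28 + 9)/29) = 1.
  m_4 = 29*1 - 9 = 20, d_4 = (806 - 20^2)/29 = 406/29 = 14, a_4 = floor((28 + 20)/14) = 3.
  m_5 = 14*3 - 20 = 22, d_5 = (806 - 22^2)/14 = 322/14 = 23, a_5 = floor((28 + 22)/23) = 2.
  m_6 = 23*2 - 22 = 24, d_6 = (806 - 24^2)/23 = 230/23 = 10, a_6 = floor((28 + 24)/10) = 5.
  m_7 = 10*5 - 24 = 26, d_7 = (806 - 26^2)/10 = 130/10 = 13, a_7 = floor((28 + 26)/13) = 4.
  m_8 = 13*4 - 26 = 26, d_8 = (806 - 26^2)/13 = 130/13 = 10, a_8 = floor((28 + 26)/10) = 5.
  m_9 = 10*5 - 26 = 24, d_9 = (806 - 24^2)/10 = 230/10 = 23, a_9 = floor((28 + 24)/23) = 2.
  m_10 = 23*2 - 24 = 22, d_10 = (806 - 22^2)/23 = 322/23 = 14, a_10 = floor((28 + 22)/14) = 3.
  m_11 = 14*3 - 22 = 20, d_11 = (806 - 20^2)/14 = 406/14 = 29, a_11 = floor((28 + 20)/29) = 1.
  m_12 = 29*1 - 20 = 9, d_12 = (806 - 9^2)/29 = 725/29 = 25, a_12 = floor((28 + 9)/25) = 1.
  m_13 = 25*1 - 9 = 16, d_13 = (806 - 16^2)/25 = 550/25 = 22, a_13 = floor((28 + 16)/22) = 2.
  m_14 = 22*2 - 16 = 28, d_14 = (806 - 28^2)/22 = 22/22 = 1, a_14 = floor((28 + 28)/1) = 56.
  m_15 = 1*56 - 28 = 28, d_15 = (806 - 28^2)/1 = 22/1 = 22: (m_15, d_15) = (m_1, d_1) = (28, 22), so from here the quotients repeat a_1, ..., a_14; the period length is 14.
So sqrt(806) = [28; (2, 1, 1, 3, 2, 5, 4, 5, 2, 3, 1, 1, 2, 56)] with period length k = 14.
k is even, so the fundamental solution of x^2 - 806y^2 = 1 is (p_{k-1}, q_{k-1}) = (p_13, q_13); compute convergents through index 13.
Convergents (p_i = a_i*p_{i-1} + p_{i-2}, q_i = a_i*q_{i-1} + q_{i-2} with p_{-2}=0, p_{-1}=1, q_{-2}=1, q_{-1}=0):
  i=0: a_0=28, p_0 = 28*1 + 0 = 28, q_0 = 28*0 + 1 = 1.
  i=1: a_1=2, p_1 = 2*28 + 1 = 57, q_1 = 2*1 + 0 = 2.
  i=2: a_2=1, p_2 = 1*57 + 28 = 85, q_2 = 1*2 + 1 = 3.
  i=3: a_3=1, p_3 = 1*85 + 57 = 142, q_3 = 1*3 + 2 = 5.
  i=4: a_4=3, p_4 = 3*142 + 85 = 511, q_4 = 3*5 + 3 = 18.
  i=5: a_5=2, p_5 = 2*511 + 142 = 1164, q_5 = 2*18 + 5 = 41.
  i=6: a_6=5, p_6 = 5*1164 + 511 = 6331, q_6 = 5*41 + 18 = 223.
  i=7: a_7=4, p_7 = 4*6331 + 1164 = 26488, q_7 = 4*223 + 41 = 933.
  i=8: a_8=5, p_8 = 5*26488 + 6331 = 138771, q_8 = 5*933 + 223 = 4888.
  i=9: a_9=2, p_9 = 2*138771 + 26488 = 304030, q_9 = 2*4888 + 933 = 10709.
  i=10: a_10=3, p_10 = 3*304030 + 138771 = 1050861, q_10 = 3*10709 + 4888 = 37015.
  i=11: a_11=1, p_11 = 1*1050861 + 304030 = 1354891, q_11 = 1*37015 + 10709 = 47724.
  i=12: a_12=1, p_12 = 1*1354891 + 1050861 = 2405752, q_12 = 1*47724 + 37015 = 84739.
  i=13: a_13=2, p_13 = 2*2405752 + 1354891 = 6166395, q_13 = 2*84739 + 47724 = 217202.
Check: 6166395^2 - 806*217202^2 = 38024427296025 - 38024427296024 = 1, so (x, y) = (6166395, 217202) solves the equation, and by the theorem it is the least positive solution.

(x, y) = (6166395, 217202)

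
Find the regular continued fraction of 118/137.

[0; 1, 6, 4, 1, 3]

Run the Euclidean algorithm on 118 and 137; the successive quotients are the partial quotients a_0, a_1, ... (each step inverts the fractional part left over by the previous one):
  118 = 0*137 + 118, so a_0 = 0.
  137 = 1*118 + 19, so a_1 = 1.
  118 = 6*19 + 4, so a_2 = 6.
  19 = 4*4 + 3, so a_3 = 4.
  4 = 1*3 + 1, so a_4 = 1.
  3 = 3*1 + 0, so a_5 = 3.
The remainder reaches 0 after 6 divisions, so the expansion has 6 partial quotients, read off in order.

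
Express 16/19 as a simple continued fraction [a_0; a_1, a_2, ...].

Run the Euclidean algorithm on 16 and 19; the successive quotients are the partial quotients a_0, a_1, ... (each step inverts the fractional part left over by the previous one):
  16 = 0*19 + 16, so a_0 = 0.
  19 = 1*16 + 3, so a_1 = 1.
  16 = 5*3 + 1, so a_2 = 5.
  3 = 3*1 + 0, so a_3 = 3.
The remainder reaches 0 after 4 divisions, so the expansion has 4 partial quotients, read off in order.

[0; 1, 5, 3]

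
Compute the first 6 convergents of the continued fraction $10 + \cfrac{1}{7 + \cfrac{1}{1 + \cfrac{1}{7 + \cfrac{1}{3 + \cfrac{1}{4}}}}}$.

Using the convergent recurrence p_i = a_i*p_{i-1} + p_{i-2}, q_i = a_i*q_{i-1} + q_{i-2} with p_{-2}=0, p_{-1}=1, q_{-2}=1, q_{-1}=0:
  i=0: a_0=10, p_0 = 10*1 + 0 = 10, q_0 = 10*0 + 1 = 1.
  i=1: a_1=7, p_1 = 7*10 + 1 = 71, q_1 = 7*1 + 0 = 7.
  i=2: a_2=1, p_2 = 1*71 + 10 = 81, q_2 = 1*7 + 1 = 8.
  i=3: a_3=7, p_3 = 7*81 + 71 = 638, q_3 = 7*8 + 7 = 63.
  i=4: a_4=3, p_4 = 3*638 + 81 = 1995, q_4 = 3*63 + 8 = 197.
  i=5: a_5=4, p_5 = 4*1995 + 638 = 8618, q_5 = 4*197 + 63 = 851.

10/1, 71/7, 81/8, 638/63, 1995/197, 8618/851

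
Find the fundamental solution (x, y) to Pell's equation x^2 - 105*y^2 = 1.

First expand sqrt(105) as a continued fraction. With x_i = (sqrt(105) + m_i)/d_i and (m_0, d_0) = (0, 1): a_0 = floor(sqrt(105)) = 10, since 10^2 = 100 <= 105 < 121 = 11^2.
Iterate m_{i+1} = d_i*a_i - m_i, d_{i+1} = (105 - m_{i+1}^2)/d_i, a_{i+1} = floor((a_0 + m_{i+1})/d_{i+1}):
  m_1 = 1*10 - 0 = 10, d_1 = (105 - 10^2)/1 = 5/1 = 5, a_1 = floor((10 + 10)/5) = 4.
  m_2 = 5*4 - 10 = 10, d_2 = (105 - 10^2)/5 = 5/5 = 1, a_2 = floor((10 + 10)/1) = 20.
  m_3 = 1*20 - 10 = 10, d_3 = (105 - 10^2)/1 = 5/1 = 5: (m_3, d_3) = (m_1, d_1) = (10, 5), so from here the quotients repeat a_1, a_2; the period length is 2.
So sqrt(105) = [10; (4, 20)] with period length k = 2.
k is even, so the fundamental solution of x^2 - 105y^2 = 1 is (p_{k-1}, q_{k-1}) = (p_1, q_1); compute convergents through index 1.
Convergents (p_i = a_i*p_{i-1} + p_{i-2}, q_i = a_i*q_{i-1} + q_{i-2} with p_{-2}=0, p_{-1}=1, q_{-2}=1, q_{-1}=0):
  i=0: a_0=10, p_0 = 10*1 + 0 = 10, q_0 = 10*0 + 1 = 1.
  i=1: a_1=4, p_1 = 4*10 + 1 = 41, q_1 = 4*1 + 0 = 4.
Check: 41^2 - 105*4^2 = 1681 - 1680 = 1, so (x, y) = (41, 4) solves the equation, and by the theorem it is the least positive solution.

(x, y) = (41, 4)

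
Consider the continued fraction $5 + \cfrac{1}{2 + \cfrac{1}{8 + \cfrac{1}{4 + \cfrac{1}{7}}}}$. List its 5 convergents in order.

Using the convergent recurrence p_i = a_i*p_{i-1} + p_{i-2}, q_i = a_i*q_{i-1} + q_{i-2} with p_{-2}=0, p_{-1}=1, q_{-2}=1, q_{-1}=0:
  i=0: a_0=5, p_0 = 5*1 + 0 = 5, q_0 = 5*0 + 1 = 1.
  i=1: a_1=2, p_1 = 2*5 + 1 = 11, q_1 = 2*1 + 0 = 2.
  i=2: a_2=8, p_2 = 8*11 + 5 = 93, q_2 = 8*2 + 1 = 17.
  i=3: a_3=4, p_3 = 4*93 + 11 = 383, q_3 = 4*17 + 2 = 70.
  i=4: a_4=7, p_4 = 7*383 + 93 = 2774, q_4 = 7*70 + 17 = 507.

5/1, 11/2, 93/17, 383/70, 2774/507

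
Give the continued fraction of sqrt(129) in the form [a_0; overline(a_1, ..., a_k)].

Write x_i = (sqrt(129) + m_i)/d_i with (m_0, d_0) = (0, 1). a_0 = floor(sqrt(129)) = 11, since 11^2 = 121 <= 129 < 144 = 12^2.
Iterate m_{i+1} = d_i*a_i - m_i, d_{i+1} = (129 - m_{i+1}^2)/d_i, a_{i+1} = floor((a_0 + m_{i+1})/d_{i+1}):
  m_1 = 1*11 - 0 = 11, d_1 = (129 - 11^2)/1 = 8/1 = 8, a_1 = floor((11 + 11)/8) = 2.
  m_2 = 8*2 - 11 = 5, d_2 = (129 - 5^2)/8 = 104/8 = 13, a_2 = floor((11 + 5)/13) = 1.
  m_3 = 13*1 - 5 = 8, d_3 = (129 - 8^2)/13 = 65/13 = 5, a_3 = floor((11 + 8)/5) = 3.
  m_4 = 5*3 - 8 = 7, d_4 = (129 - 7^2)/5 = 80/5 = 16, a_4 = floor((11 + 7)/16) = 1.
  m_5 = 16*1 - 7 = 9, d_5 = (129 - 9^2)/16 = 48/16 = 3, a_5 = floor((11 + 9)/3) = 6.
  m_6 = 3*6 - 9 = 9, d_6 = (129 - 9^2)/3 = 48/3 = 16, a_6 = floor((11 + 9)/16) = 1.
  m_7 = 16*1 - 9 = 7, d_7 = (129 - 7^2)/16 = 80/16 = 5, a_7 = floor((11 + 7)/5) = 3.
  m_8 = 5*3 - 7 = 8, d_8 = (129 - 8^2)/5 = 65/5 = 13, a_8 = floor((11 + 8)/13) = 1.
  m_9 = 13*1 - 8 = 5, d_9 = (129 - 5^2)/13 = 104/13 = 8, a_9 = floor((11 + 5)/8) = 2.
  m_10 = 8*2 - 5 = 11, d_10 = (129 - 11^2)/8 = 8/8 = 1, a_10 = floor((11 + 11)/1) = 22.
  m_11 = 1*22 - 11 = 11, d_11 = (129 - 11^2)/1 = 8/1 = 8: (m_11, d_11) = (m_1, d_1) = (11, 8), so from here the quotients repeat a_1, ..., a_10; the period length is 10.
Hence the expansion of sqrt(129) is a_0 = 11 followed by the repeating block 2, 1, 3, 1, 6, 1, 3, 1, 2, 22 (period 10).

[11; overline(2, 1, 3, 1, 6, 1, 3, 1, 2, 22)]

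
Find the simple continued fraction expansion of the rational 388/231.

[1; 1, 2, 8, 4, 2]

Run the Euclidean algorithm on 388 and 231; the successive quotients are the partial quotients a_0, a_1, ... (each step inverts the fractional part left over by the previous one):
  388 = 1*231 + 157, so a_0 = 1.
  231 = 1*157 + 74, so a_1 = 1.
  157 = 2*74 + 9, so a_2 = 2.
  74 = 8*9 + 2, so a_3 = 8.
  9 = 4*2 + 1, so a_4 = 4.
  2 = 2*1 + 0, so a_5 = 2.
The remainder reaches 0 after 6 divisions, so the expansion has 6 partial quotients, read off in order.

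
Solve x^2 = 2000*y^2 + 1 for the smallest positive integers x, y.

(x, y) = (930249, 20801)

First expand sqrt(2000) as a continued fraction. With x_i = (sqrt(2000) + m_i)/d_i and (m_0, d_0) = (0, 1): a_0 = floor(sqrt(2000)) = 44, since 44^2 = 1936 <= 2000 < 2025 = 45^2.
Iterate m_{i+1} = d_i*a_i - m_i, d_{i+1} = (2000 - m_{i+1}^2)/d_i, a_{i+1} = floor((a_0 + m_{i+1})/d_{i+1}):
  m_1 = 1*44 - 0 = 44, d_1 = (2000 - 44^2)/1 = 64/1 = 64, a_1 = floor((44 + 44)/64) = 1.
  m_2 = 64*1 - 44 = 20, d_2 = (2000 - 20^2)/64 = 1600/64 = 25, a_2 = floor((44 + 20)/25) = 2.
  m_3 = 25*2 - 20 = 30, d_3 = (2000 - 30^2)/25 = 1100/25 = 44, a_3 = floor((44 + 30)/44) = 1.
  m_4 = 44*1 - 30 = 14, d_4 = (2000 - 14^2)/44 = 1804/44 = 41, a_4 = floor((44 + 14)/41) = 1.
  m_5 = 41*1 - 14 = 27, d_5 = (2000 - 27^2)/41 = 1271/41 = 31, a_5 = floor((44 + 27)/31) = 2.
  m_6 = 31*2 - 27 = 35, d_6 = (2000 - 35^2)/31 = 775/31 = 25, a_6 = floor((44 + 35)/25) = 3.
  m_7 = 25*3 - 35 = 40, d_7 = (2000 - 40^2)/25 = 400/25 = 16, a_7 = floor((44 + 40)/16) = 5.
  m_8 = 16*5 - 40 = 40, d_8 = (2000 - 40^2)/16 = 400/16 = 25, a_8 = floor((44 + 40)/25) = 3.
  m_9 = 25*3 - 40 = 35, d_9 = (2000 - 35^2)/25 = 775/25 = 31, a_9 = floor((44 + 35)/31) = 2.
  m_10 = 31*2 - 35 = 27, d_10 = (2000 - 27^2)/31 = 1271/31 = 41, a_10 = floor((44 + 27)/41) = 1.
  m_11 = 41*1 - 27 = 14, d_11 = (2000 - 14^2)/41 = 1804/41 = 44, a_11 = floor((44 + 14)/44) = 1.
  m_12 = 44*1 - 14 = 30, d_12 = (2000 - 30^2)/44 = 1100/44 = 25, a_12 = floor((44 + 30)/25) = 2.
  m_13 = 25*2 - 30 = 20, d_13 = (2000 - 20^2)/25 = 1600/25 = 64, a_13 = floor((44 + 20)/64) = 1.
  m_14 = 64*1 - 20 = 44, d_14 = (2000 - 44^2)/64 = 64/64 = 1, a_14 = floor((44 + 44)/1) = 88.
  m_15 = 1*88 - 44 = 44, d_15 = (2000 - 44^2)/1 = 64/1 = 64: (m_15, d_15) = (m_1, d_1) = (44, 64), so from here the quotients repeat a_1, ..., a_14; the period length is 14.
So sqrt(2000) = [44; (1, 2, 1, 1, 2, 3, 5, 3, 2, 1, 1, 2, 1, 88)] with period length k = 14.
k is even, so the fundamental solution of x^2 - 2000y^2 = 1 is (p_{k-1}, q_{k-1}) = (p_13, q_13); compute convergents through index 13.
Convergents (p_i = a_i*p_{i-1} + p_{i-2}, q_i = a_i*q_{i-1} + q_{i-2} with p_{-2}=0, p_{-1}=1, q_{-2}=1, q_{-1}=0):
  i=0: a_0=44, p_0 = 44*1 + 0 = 44, q_0 = 44*0 + 1 = 1.
  i=1: a_1=1, p_1 = 1*44 + 1 = 45, q_1 = 1*1 + 0 = 1.
  i=2: a_2=2, p_2 = 2*45 + 44 = 134, q_2 = 2*1 + 1 = 3.
  i=3: a_3=1, p_3 = 1*134 + 45 = 179, q_3 = 1*3 + 1 = 4.
  i=4: a_4=1, p_4 = 1*179 + 134 = 313, q_4 = 1*4 + 3 = 7.
  i=5: a_5=2, p_5 = 2*313 + 179 = 805, q_5 = 2*7 + 4 = 18.
  i=6: a_6=3, p_6 = 3*805 + 313 = 2728, q_6 = 3*18 + 7 = 61.
  i=7: a_7=5, p_7 = 5*2728 + 805 = 14445, q_7 = 5*61 + 18 = 323.
  i=8: a_8=3, p_8 = 3*14445 + 2728 = 46063, q_8 = 3*323 + 61 = 1030.
  i=9: a_9=2, p_9 = 2*46063 + 14445 = 106571, q_9 = 2*1030 + 323 = 2383.
  i=10: a_10=1, p_10 = 1*106571 + 46063 = 152634, q_10 = 1*2383 + 1030 = 3413.
  i=11: a_11=1, p_11 = 1*152634 + 106571 = 259205, q_11 = 1*3413 + 2383 = 5796.
  i=12: a_12=2, p_12 = 2*259205 + 152634 = 671044, q_12 = 2*5796 + 3413 = 15005.
  i=13: a_13=1, p_13 = 1*671044 + 259205 = 930249, q_13 = 1*15005 + 5796 = 20801.
Check: 930249^2 - 2000*20801^2 = 865363202001 - 865363202000 = 1, so (x, y) = (930249, 20801) solves the equation, and by the theorem it is the least positive solution.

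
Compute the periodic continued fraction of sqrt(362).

Write x_i = (sqrt(362) + m_i)/d_i with (m_0, d_0) = (0, 1). a_0 = floor(sqrt(362)) = 19, since 19^2 = 361 <= 362 < 400 = 20^2.
Iterate m_{i+1} = d_i*a_i - m_i, d_{i+1} = (362 - m_{i+1}^2)/d_i, a_{i+1} = floor((a_0 + m_{i+1})/d_{i+1}):
  m_1 = 1*19 - 0 = 19, d_1 = (362 - 19^2)/1 = 1/1 = 1, a_1 = floor((19 + 19)/1) = 38.
  m_2 = 1*38 - 19 = 19, d_2 = (362 - 19^2)/1 = 1/1 = 1: (m_2, d_2) = (m_1, d_1) = (19, 1), so from here the quotient a_1 repeats; the period length is 1.
Hence the expansion of sqrt(362) is a_0 = 19 followed by the repeating block 38 (period 1).

[19; (38)]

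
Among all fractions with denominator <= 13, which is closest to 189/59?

16/5

Expand x = 189/59 as a continued fraction with the Euclidean algorithm:
  189 = 3*59 + 12, so a_0 = 3.
  59 = 4*12 + 11, so a_1 = 4.
  12 = 1*11 + 1, so a_2 = 1.
  11 = 11*1 + 0, so a_3 = 11.
so x = [3; 4, 1, 11].
Convergents (p_i = a_i*p_{i-1} + p_{i-2}, q_i = a_i*q_{i-1} + q_{i-2} with p_{-2}=0, p_{-1}=1, q_{-2}=1, q_{-1}=0), until the denominator exceeds 13:
  i=0: a_0=3, p_0 = 3*1 + 0 = 3, q_0 = 3*0 + 1 = 1.
  i=1: a_1=4, p_1 = 4*3 + 1 = 13, q_1 = 4*1 + 0 = 4.
  i=2: a_2=1, p_2 = 1*13 + 3 = 16, q_2 = 1*4 + 1 = 5.
  i=3: a_3=11, p_3 = 11*16 + 13 = 189, q_3 = 11*5 + 4 = 59.
q_3 = 59 > 13, so the last convergent with denominator <= 13 is p_2/q_2 = 16/5.
The closest fraction with denominator <= 13 is either p_2/q_2 or the intermediate fraction (k*p_2 + p_1)/(k*q_2 + q_1) with the largest k >= 1 whose denominator stays <= 13; these approach x as k grows, and every other convergent or intermediate fraction in range is farther away.
Largest k: floor((13 - q_1)/q_2) = floor((13 - 4)/5) = 1.
That gives (1*16 + 13)/(1*5 + 4) = 29/9.
Compare the errors: |x - 16/5| = |189*5 - 16*59|/(59*5) = 1/295, and |x - 29/9| = |189*9 - 29*59|/(59*9) = 10/531.
Cross-multiplying, 1*531 = 531 < 2950 = 10*295, so 1/295 is smaller: the convergent 16/5 is closer to x than 29/9.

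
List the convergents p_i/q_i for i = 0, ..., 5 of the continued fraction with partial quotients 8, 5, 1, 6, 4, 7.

Using the convergent recurrence p_i = a_i*p_{i-1} + p_{i-2}, q_i = a_i*q_{i-1} + q_{i-2} with p_{-2}=0, p_{-1}=1, q_{-2}=1, q_{-1}=0:
  i=0: a_0=8, p_0 = 8*1 + 0 = 8, q_0 = 8*0 + 1 = 1.
  i=1: a_1=5, p_1 = 5*8 + 1 = 41, q_1 = 5*1 + 0 = 5.
  i=2: a_2=1, p_2 = 1*41 + 8 = 49, q_2 = 1*5 + 1 = 6.
  i=3: a_3=6, p_3 = 6*49 + 41 = 335, q_3 = 6*6 + 5 = 41.
  i=4: a_4=4, p_4 = 4*335 + 49 = 1389, q_4 = 4*41 + 6 = 170.
  i=5: a_5=7, p_5 = 7*1389 + 335 = 10058, q_5 = 7*170 + 41 = 1231.

8/1, 41/5, 49/6, 335/41, 1389/170, 10058/1231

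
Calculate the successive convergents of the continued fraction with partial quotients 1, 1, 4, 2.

Using the convergent recurrence p_i = a_i*p_{i-1} + p_{i-2}, q_i = a_i*q_{i-1} + q_{i-2} with p_{-2}=0, p_{-1}=1, q_{-2}=1, q_{-1}=0:
  i=0: a_0=1, p_0 = 1*1 + 0 = 1, q_0 = 1*0 + 1 = 1.
  i=1: a_1=1, p_1 = 1*1 + 1 = 2, q_1 = 1*1 + 0 = 1.
  i=2: a_2=4, p_2 = 4*2 + 1 = 9, q_2 = 4*1 + 1 = 5.
  i=3: a_3=2, p_3 = 2*9 + 2 = 20, q_3 = 2*5 + 1 = 11.

1/1, 2/1, 9/5, 20/11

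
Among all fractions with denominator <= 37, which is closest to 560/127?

Expand x = 560/127 as a continued fraction with the Euclidean algorithm:
  560 = 4*127 + 52, so a_0 = 4.
  127 = 2*52 + 23, so a_1 = 2.
  52 = 2*23 + 6, so a_2 = 2.
  23 = 3*6 + 5, so a_3 = 3.
  6 = 1*5 + 1, so a_4 = 1.
  5 = 5*1 + 0, so a_5 = 5.
so x = [4; 2, 2, 3, 1, 5].
Convergents (p_i = a_i*p_{i-1} + p_{i-2}, q_i = a_i*q_{i-1} + q_{i-2} with p_{-2}=0, p_{-1}=1, q_{-2}=1, q_{-1}=0), until the denominator exceeds 37:
  i=0: a_0=4, p_0 = 4*1 + 0 = 4, q_0 = 4*0 + 1 = 1.
  i=1: a_1=2, p_1 = 2*4 + 1 = 9, q_1 = 2*1 + 0 = 2.
  i=2: a_2=2, p_2 = 2*9 + 4 = 22, q_2 = 2*2 + 1 = 5.
  i=3: a_3=3, p_3 = 3*22 + 9 = 75, q_3 = 3*5 + 2 = 17.
  i=4: a_4=1, p_4 = 1*75 + 22 = 97, q_4 = 1*17 + 5 = 22.
  i=5: a_5=5, p_5 = 5*97 + 75 = 560, q_5 = 5*22 + 17 = 127.
q_5 = 127 > 37, so the last convergent with denominator <= 37 is p_4/q_4 = 97/22.
The closest fraction with denominator <= 37 is either p_4/q_4 or the intermediate fraction (k*p_4 + p_3)/(k*q_4 + q_3) with the largest k >= 1 whose denominator stays <= 37; these approach x as k grows, and every other convergent or intermediate fraction in range is farther away.
Largest k: floor((37 - q_3)/q_4) = floor((37 - 17)/22) = 0.
Since k = 0, no intermediate fraction beyond p_4/q_4 has denominator <= 37, so the convergent 97/22 is the closest (its error is |560*22 - 97*127|/(127*22) = 1/2794).

97/22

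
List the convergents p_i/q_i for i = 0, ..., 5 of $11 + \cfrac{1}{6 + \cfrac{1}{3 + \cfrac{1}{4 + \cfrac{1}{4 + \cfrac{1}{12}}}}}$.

11/1, 67/6, 212/19, 915/82, 3872/347, 47379/4246

Using the convergent recurrence p_i = a_i*p_{i-1} + p_{i-2}, q_i = a_i*q_{i-1} + q_{i-2} with p_{-2}=0, p_{-1}=1, q_{-2}=1, q_{-1}=0:
  i=0: a_0=11, p_0 = 11*1 + 0 = 11, q_0 = 11*0 + 1 = 1.
  i=1: a_1=6, p_1 = 6*11 + 1 = 67, q_1 = 6*1 + 0 = 6.
  i=2: a_2=3, p_2 = 3*67 + 11 = 212, q_2 = 3*6 + 1 = 19.
  i=3: a_3=4, p_3 = 4*212 + 67 = 915, q_3 = 4*19 + 6 = 82.
  i=4: a_4=4, p_4 = 4*915 + 212 = 3872, q_4 = 4*82 + 19 = 347.
  i=5: a_5=12, p_5 = 12*3872 + 915 = 47379, q_5 = 12*347 + 82 = 4246.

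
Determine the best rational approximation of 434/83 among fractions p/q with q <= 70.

251/48

Expand x = 434/83 as a continued fraction with the Euclidean algorithm:
  434 = 5*83 + 19, so a_0 = 5.
  83 = 4*19 + 7, so a_1 = 4.
  19 = 2*7 + 5, so a_2 = 2.
  7 = 1*5 + 2, so a_3 = 1.
  5 = 2*2 + 1, so a_4 = 2.
  2 = 2*1 + 0, so a_5 = 2.
so x = [5; 4, 2, 1, 2, 2].
Convergents (p_i = a_i*p_{i-1} + p_{i-2}, q_i = a_i*q_{i-1} + q_{i-2} with p_{-2}=0, p_{-1}=1, q_{-2}=1, q_{-1}=0), until the denominator exceeds 70:
  i=0: a_0=5, p_0 = 5*1 + 0 = 5, q_0 = 5*0 + 1 = 1.
  i=1: a_1=4, p_1 = 4*5 + 1 = 21, q_1 = 4*1 + 0 = 4.
  i=2: a_2=2, p_2 = 2*21 + 5 = 47, q_2 = 2*4 + 1 = 9.
  i=3: a_3=1, p_3 = 1*47 + 21 = 68, q_3 = 1*9 + 4 = 13.
  i=4: a_4=2, p_4 = 2*68 + 47 = 183, q_4 = 2*13 + 9 = 35.
  i=5: a_5=2, p_5 = 2*183 + 68 = 434, q_5 = 2*35 + 13 = 83.
q_5 = 83 > 70, so the last convergent with denominator <= 70 is p_4/q_4 = 183/35.
The closest fraction with denominator <= 70 is either p_4/q_4 or the intermediate fraction (k*p_4 + p_3)/(k*q_4 + q_3) with the largest k >= 1 whose denominator stays <= 70; these approach x as k grows, and every other convergent or intermediate fraction in range is farther away.
Largest k: floor((70 - q_3)/q_4) = floor((70 - 13)/35) = 1.
That gives (1*183 + 68)/(1*35 + 13) = 251/48.
Compare the errors: |x - 183/35| = |434*35 - 183*83|/(83*35) = 1/2905, and |x - 251/48| = |434*48 - 251*83|/(83*48) = 1/3984.
Cross-multiplying, 1*2905 = 2905 < 3984 = 1*3984, so 1/3984 is smaller: the intermediate fraction 251/48 is closer to x than 183/35.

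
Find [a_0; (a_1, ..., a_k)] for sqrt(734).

[27; (10, 1, 4, 1, 1, 26, 1, 1, 4, 1, 10, 54)]

Write x_i = (sqrt(734) + m_i)/d_i with (m_0, d_0) = (0, 1). a_0 = floor(sqrt(734)) = 27, since 27^2 = 729 <= 734 < 784 = 28^2.
Iterate m_{i+1} = d_i*a_i - m_i, d_{i+1} = (734 - m_{i+1}^2)/d_i, a_{i+1} = floor((a_0 + m_{i+1})/d_{i+1}):
  m_1 = 1*27 - 0 = 27, d_1 = (734 - 27^2)/1 = 5/1 = 5, a_1 = floor((27 + 27)/5) = 10.
  m_2 = 5*10 - 27 = 23, d_2 = (734 - 23^2)/5 = 205/5 = 41, a_2 = floor((27 + 23)/41) = 1.
  m_3 = 41*1 - 23 = 18, d_3 = (734 - 18^2)/41 = 410/41 = 10, a_3 = floor((27 + 18)/10) = 4.
  m_4 = 10*4 - 18 = 22, d_4 = (734 - 22^2)/10 = 250/10 = 25, a_4 = floor((27 + 22)/25) = 1.
  m_5 = 25*1 - 22 = 3, d_5 = (734 - 3^2)/25 = 725/25 = 29, a_5 = floor((27 + 3)/29) = 1.
  m_6 = 29*1 - 3 = 26, d_6 = (734 - 26^2)/29 = 58/29 = 2, a_6 = floor((27 + 26)/2) = 26.
  m_7 = 2*26 - 26 = 26, d_7 = (734 - 26^2)/2 = 58/2 = 29, a_7 = floor((27 + 26)/29) = 1.
  m_8 = 29*1 - 26 = 3, d_8 = (734 - 3^2)/29 = 725/29 = 25, a_8 = floor((27 + 3)/25) = 1.
  m_9 = 25*1 - 3 = 22, d_9 = (734 - 22^2)/25 = 250/25 = 10, a_9 = floor((27 + 22)/10) = 4.
  m_10 = 10*4 - 22 = 18, d_10 = (734 - 18^2)/10 = 410/10 = 41, a_10 = floor((27 + 18)/41) = 1.
  m_11 = 41*1 - 18 = 23, d_11 = (734 - 23^2)/41 = 205/41 = 5, a_11 = floor((27 + 23)/5) = 10.
  m_12 = 5*10 - 23 = 27, d_12 = (734 - 27^2)/5 = 5/5 = 1, a_12 = floor((27 + 27)/1) = 54.
  m_13 = 1*54 - 27 = 27, d_13 = (734 - 27^2)/1 = 5/1 = 5: (m_13, d_13) = (m_1, d_1) = (27, 5), so from here the quotients repeat a_1, ..., a_12; the period length is 12.
Hence the expansion of sqrt(734) is a_0 = 27 followed by the repeating block 10, 1, 4, 1, 1, 26, 1, 1, 4, 1, 10, 54 (period 12).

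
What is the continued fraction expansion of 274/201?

Run the Euclidean algorithm on 274 and 201; the successive quotients are the partial quotients a_0, a_1, ... (each step inverts the fractional part left over by the previous one):
  274 = 1*201 + 73, so a_0 = 1.
  201 = 2*73 + 55, so a_1 = 2.
  73 = 1*55 + 18, so a_2 = 1.
  55 = 3*18 + 1, so a_3 = 3.
  18 = 18*1 + 0, so a_4 = 18.
The remainder reaches 0 after 5 divisions, so the expansion has 5 partial quotients, read off in order.

[1; 2, 1, 3, 18]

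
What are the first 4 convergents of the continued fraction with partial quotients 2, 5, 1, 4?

Using the convergent recurrence p_i = a_i*p_{i-1} + p_{i-2}, q_i = a_i*q_{i-1} + q_{i-2} with p_{-2}=0, p_{-1}=1, q_{-2}=1, q_{-1}=0:
  i=0: a_0=2, p_0 = 2*1 + 0 = 2, q_0 = 2*0 + 1 = 1.
  i=1: a_1=5, p_1 = 5*2 + 1 = 11, q_1 = 5*1 + 0 = 5.
  i=2: a_2=1, p_2 = 1*11 + 2 = 13, q_2 = 1*5 + 1 = 6.
  i=3: a_3=4, p_3 = 4*13 + 11 = 63, q_3 = 4*6 + 5 = 29.

2/1, 11/5, 13/6, 63/29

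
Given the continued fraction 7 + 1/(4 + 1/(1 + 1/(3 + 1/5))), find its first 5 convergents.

Using the convergent recurrence p_i = a_i*p_{i-1} + p_{i-2}, q_i = a_i*q_{i-1} + q_{i-2} with p_{-2}=0, p_{-1}=1, q_{-2}=1, q_{-1}=0:
  i=0: a_0=7, p_0 = 7*1 + 0 = 7, q_0 = 7*0 + 1 = 1.
  i=1: a_1=4, p_1 = 4*7 + 1 = 29, q_1 = 4*1 + 0 = 4.
  i=2: a_2=1, p_2 = 1*29 + 7 = 36, q_2 = 1*4 + 1 = 5.
  i=3: a_3=3, p_3 = 3*36 + 29 = 137, q_3 = 3*5 + 4 = 19.
  i=4: a_4=5, p_4 = 5*137 + 36 = 721, q_4 = 5*19 + 5 = 100.

7/1, 29/4, 36/5, 137/19, 721/100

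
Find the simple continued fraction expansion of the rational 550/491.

[1; 8, 3, 9, 2]

Run the Euclidean algorithm on 550 and 491; the successive quotients are the partial quotients a_0, a_1, ... (each step inverts the fractional part left over by the previous one):
  550 = 1*491 + 59, so a_0 = 1.
  491 = 8*59 + 19, so a_1 = 8.
  59 = 3*19 + 2, so a_2 = 3.
  19 = 9*2 + 1, so a_3 = 9.
  2 = 2*1 + 0, so a_4 = 2.
The remainder reaches 0 after 5 divisions, so the expansion has 5 partial quotients, read off in order.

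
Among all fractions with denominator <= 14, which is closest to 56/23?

17/7

Expand x = 56/23 as a continued fraction with the Euclidean algorithm:
  56 = 2*23 + 10, so a_0 = 2.
  23 = 2*10 + 3, so a_1 = 2.
  10 = 3*3 + 1, so a_2 = 3.
  3 = 3*1 + 0, so a_3 = 3.
so x = [2; 2, 3, 3].
Convergents (p_i = a_i*p_{i-1} + p_{i-2}, q_i = a_i*q_{i-1} + q_{i-2} with p_{-2}=0, p_{-1}=1, q_{-2}=1, q_{-1}=0), until the denominator exceeds 14:
  i=0: a_0=2, p_0 = 2*1 + 0 = 2, q_0 = 2*0 + 1 = 1.
  i=1: a_1=2, p_1 = 2*2 + 1 = 5, q_1 = 2*1 + 0 = 2.
  i=2: a_2=3, p_2 = 3*5 + 2 = 17, q_2 = 3*2 + 1 = 7.
  i=3: a_3=3, p_3 = 3*17 + 5 = 56, q_3 = 3*7 + 2 = 23.
q_3 = 23 > 14, so the last convergent with denominator <= 14 is p_2/q_2 = 17/7.
The closest fraction with denominator <= 14 is either p_2/q_2 or the intermediate fraction (k*p_2 + p_1)/(k*q_2 + q_1) with the largest k >= 1 whose denominator stays <= 14; these approach x as k grows, and every other convergent or intermediate fraction in range is farther away.
Largest k: floor((14 - q_1)/q_2) = floor((14 - 2)/7) = 1.
That gives (1*17 + 5)/(1*7 + 2) = 22/9.
Compare the errors: |x - 17/7| = |56*7 - 17*23|/(23*7) = 1/161, and |x - 22/9| = |56*9 - 22*23|/(23*9) = 2/207.
Cross-multiplying, 1*207 = 207 < 322 = 2*161, so 1/161 is smaller: the convergent 17/7 is closer to x than 22/9.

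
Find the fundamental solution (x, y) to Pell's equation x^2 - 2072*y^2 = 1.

First expand sqrt(2072) as a continued fraction. With x_i = (sqrt(2072) + m_i)/d_i and (m_0, d_0) = (0, 1): a_0 = floor(sqrt(2072)) = 45, since 45^2 = 2025 <= 2072 < 2116 = 46^2.
Iterate m_{i+1} = d_i*a_i - m_i, d_{i+1} = (2072 - m_{i+1}^2)/d_i, a_{i+1} = floor((a_0 + m_{i+1})/d_{i+1}):
  m_1 = 1*45 - 0 = 45, d_1 = (2072 - 45^2)/1 = 47/1 = 47, a_1 = floor((45 + 45)/47) = 1.
  m_2 = 47*1 - 45 = 2, d_2 = (2072 - 2^2)/47 = 2068/47 = 44, a_2 = floor((45 + 2)/44) = 1.
  m_3 = 44*1 - 2 = 42, d_3 = (2072 - 42^2)/44 = 308/44 = 7, a_3 = floor((45 + 42)/7) = 12.
  m_4 = 7*12 - 42 = 42, d_4 = (2072 - 42^2)/7 = 308/7 = 44, a_4 = floor((45 + 42)/44) = 1.
  m_5 = 44*1 - 42 = 2, d_5 = (2072 - 2^2)/44 = 2068/44 = 47, a_5 = floor((45 + 2)/47) = 1.
  m_6 = 47*1 - 2 = 45, d_6 = (2072 - 45^2)/47 = 47/47 = 1, a_6 = floor((45 + 45)/1) = 90.
  m_7 = 1*90 - 45 = 45, d_7 = (2072 - 45^2)/1 = 47/1 = 47: (m_7, d_7) = (m_1, d_1) = (45, 47), so from here the quotients repeat a_1, ..., a_6; the period length is 6.
So sqrt(2072) = [45; (1, 1, 12, 1, 1, 90)] with period length k = 6.
k is even, so the fundamental solution of x^2 - 2072y^2 = 1 is (p_{k-1}, q_{k-1}) = (p_5, q_5); compute convergents through index 5.
Convergents (p_i = a_i*p_{i-1} + p_{i-2}, q_i = a_i*q_{i-1} + q_{i-2} with p_{-2}=0, p_{-1}=1, q_{-2}=1, q_{-1}=0):
  i=0: a_0=45, p_0 = 45*1 + 0 = 45, q_0 = 45*0 + 1 = 1.
  i=1: a_1=1, p_1 = 1*45 + 1 = 46, q_1 = 1*1 + 0 = 1.
  i=2: a_2=1, p_2 = 1*46 + 45 = 91, q_2 = 1*1 + 1 = 2.
  i=3: a_3=12, p_3 = 12*91 + 46 = 1138, q_3 = 12*2 + 1 = 25.
  i=4: a_4=1, p_4 = 1*1138 + 91 = 1229, q_4 = 1*25 + 2 = 27.
  i=5: a_5=1, p_5 = 1*1229 + 1138 = 2367, q_5 = 1*27 + 25 = 52.
Check: 2367^2 - 2072*52^2 = 5602689 - 5602688 = 1, so (x, y) = (2367, 52) solves the equation, and by the theorem it is the least positive solution.

(x, y) = (2367, 52)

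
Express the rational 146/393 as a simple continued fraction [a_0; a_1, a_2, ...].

Run the Euclidean algorithm on 146 and 393; the successive quotients are the partial quotients a_0, a_1, ... (each step inverts the fractional part left over by the previous one):
  146 = 0*393 + 146, so a_0 = 0.
  393 = 2*146 + 101, so a_1 = 2.
  146 = 1*101 + 45, so a_2 = 1.
  101 = 2*45 + 11, so a_3 = 2.
  45 = 4*11 + 1, so a_4 = 4.
  11 = 11*1 + 0, so a_5 = 11.
The remainder reaches 0 after 6 divisions, so the expansion has 6 partial quotients, read off in order.

[0; 2, 1, 2, 4, 11]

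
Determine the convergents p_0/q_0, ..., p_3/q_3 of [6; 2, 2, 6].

6/1, 13/2, 32/5, 205/32

Using the convergent recurrence p_i = a_i*p_{i-1} + p_{i-2}, q_i = a_i*q_{i-1} + q_{i-2} with p_{-2}=0, p_{-1}=1, q_{-2}=1, q_{-1}=0:
  i=0: a_0=6, p_0 = 6*1 + 0 = 6, q_0 = 6*0 + 1 = 1.
  i=1: a_1=2, p_1 = 2*6 + 1 = 13, q_1 = 2*1 + 0 = 2.
  i=2: a_2=2, p_2 = 2*13 + 6 = 32, q_2 = 2*2 + 1 = 5.
  i=3: a_3=6, p_3 = 6*32 + 13 = 205, q_3 = 6*5 + 2 = 32.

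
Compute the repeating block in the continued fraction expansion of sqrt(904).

Write x_i = (sqrt(904) + m_i)/d_i with (m_0, d_0) = (0, 1). a_0 = floor(sqrt(904)) = 30, since 30^2 = 900 <= 904 < 961 = 31^2.
Iterate m_{i+1} = d_i*a_i - m_i, d_{i+1} = (904 - m_{i+1}^2)/d_i, a_{i+1} = floor((a_0 + m_{i+1})/d_{i+1}):
  m_1 = 1*30 - 0 = 30, d_1 = (904 - 30^2)/1 = 4/1 = 4, a_1 = floor((30 + 30)/4) = 15.
  m_2 = 4*15 - 30 = 30, d_2 = (904 - 30^2)/4 = 4/4 = 1, a_2 = floor((30 + 30)/1) = 60.
  m_3 = 1*60 - 30 = 30, d_3 = (904 - 30^2)/1 = 4/1 = 4: (m_3, d_3) = (m_1, d_1) = (30, 4), so from here the quotients repeat a_1, a_2; the period length is 2.
Hence the expansion of sqrt(904) is a_0 = 30 followed by the repeating block 15, 60 (period 2).

[30; (15, 60)]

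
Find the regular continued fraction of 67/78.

Run the Euclidean algorithm on 67 and 78; the successive quotients are the partial quotients a_0, a_1, ... (each step inverts the fractional part left over by the previous one):
  67 = 0*78 + 67, so a_0 = 0.
  78 = 1*67 + 11, so a_1 = 1.
  67 = 6*11 + 1, so a_2 = 6.
  11 = 11*1 + 0, so a_3 = 11.
The remainder reaches 0 after 4 divisions, so the expansion has 4 partial quotients, read off in order.

[0; 1, 6, 11]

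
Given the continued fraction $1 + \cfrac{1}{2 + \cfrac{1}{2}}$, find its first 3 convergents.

Using the convergent recurrence p_i = a_i*p_{i-1} + p_{i-2}, q_i = a_i*q_{i-1} + q_{i-2} with p_{-2}=0, p_{-1}=1, q_{-2}=1, q_{-1}=0:
  i=0: a_0=1, p_0 = 1*1 + 0 = 1, q_0 = 1*0 + 1 = 1.
  i=1: a_1=2, p_1 = 2*1 + 1 = 3, q_1 = 2*1 + 0 = 2.
  i=2: a_2=2, p_2 = 2*3 + 1 = 7, q_2 = 2*2 + 1 = 5.

1/1, 3/2, 7/5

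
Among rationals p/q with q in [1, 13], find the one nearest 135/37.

40/11

Expand x = 135/37 as a continued fraction with the Euclidean algorithm:
  135 = 3*37 + 24, so a_0 = 3.
  37 = 1*24 + 13, so a_1 = 1.
  24 = 1*13 + 11, so a_2 = 1.
  13 = 1*11 + 2, so a_3 = 1.
  11 = 5*2 + 1, so a_4 = 5.
  2 = 2*1 + 0, so a_5 = 2.
so x = [3; 1, 1, 1, 5, 2].
Convergents (p_i = a_i*p_{i-1} + p_{i-2}, q_i = a_i*q_{i-1} + q_{i-2} with p_{-2}=0, p_{-1}=1, q_{-2}=1, q_{-1}=0), until the denominator exceeds 13:
  i=0: a_0=3, p_0 = 3*1 + 0 = 3, q_0 = 3*0 + 1 = 1.
  i=1: a_1=1, p_1 = 1*3 + 1 = 4, q_1 = 1*1 + 0 = 1.
  i=2: a_2=1, p_2 = 1*4 + 3 = 7, q_2 = 1*1 + 1 = 2.
  i=3: a_3=1, p_3 = 1*7 + 4 = 11, q_3 = 1*2 + 1 = 3.
  i=4: a_4=5, p_4 = 5*11 + 7 = 62, q_4 = 5*3 + 2 = 17.
q_4 = 17 > 13, so the last convergent with denominator <= 13 is p_3/q_3 = 11/3.
The closest fraction with denominator <= 13 is either p_3/q_3 or the intermediate fraction (k*p_3 + p_2)/(k*q_3 + q_2) with the largest k >= 1 whose denominator stays <= 13; these approach x as k grows, and every other convergent or intermediate fraction in range is farther away.
Largest k: floor((13 - q_2)/q_3) = floor((13 - 2)/3) = 3.
That gives (3*11 + 7)/(3*3 + 2) = 40/11.
Compare the errors: |x - 11/3| = |135*3 - 11*37|/(37*3) = 2/111, and |x - 40/11| = |135*11 - 40*37|/(37*11) = 5/407.
Cross-multiplying, 5*111 = 555 < 814 = 2*407, so 5/407 is smaller: the intermediate fraction 40/11 is closer to x than 11/3.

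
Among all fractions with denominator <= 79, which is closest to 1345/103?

901/69

Expand x = 1345/103 as a continued fraction with the Euclidean algorithm:
  1345 = 13*103 + 6, so a_0 = 13.
  103 = 17*6 + 1, so a_1 = 17.
  6 = 6*1 + 0, so a_2 = 6.
so x = [13; 17, 6].
Convergents (p_i = a_i*p_{i-1} + p_{i-2}, q_i = a_i*q_{i-1} + q_{i-2} with p_{-2}=0, p_{-1}=1, q_{-2}=1, q_{-1}=0), until the denominator exceeds 79:
  i=0: a_0=13, p_0 = 13*1 + 0 = 13, q_0 = 13*0 + 1 = 1.
  i=1: a_1=17, p_1 = 17*13 + 1 = 222, q_1 = 17*1 + 0 = 17.
  i=2: a_2=6, p_2 = 6*222 + 13 = 1345, q_2 = 6*17 + 1 = 103.
q_2 = 103 > 79, so the last convergent with denominator <= 79 is p_1/q_1 = 222/17.
The closest fraction with denominator <= 79 is either p_1/q_1 or the intermediate fraction (k*p_1 + p_0)/(k*q_1 + q_0) with the largest k >= 1 whose denominator stays <= 79; these approach x as k grows, and every other convergent or intermediate fraction in range is farther away.
Largest k: floor((79 - q_0)/q_1) = floor((79 - 1)/17) = 4.
That gives (4*222 + 13)/(4*17 + 1) = 901/69.
Compare the errors: |x - 222/17| = |1345*17 - 222*103|/(103*17) = 1/1751, and |x - 901/69| = |1345*69 - 901*103|/(103*69) = 2/7107.
Cross-multiplying, 2*1751 = 3502 < 7107 = 1*7107, so 2/7107 is smaller: the intermediate fraction 901/69 is closer to x than 222/17.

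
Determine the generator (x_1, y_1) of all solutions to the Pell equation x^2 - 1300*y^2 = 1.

First expand sqrt(1300) as a continued fraction. With x_i = (sqrt(1300) + m_i)/d_i and (m_0, d_0) = (0, 1): a_0 = floor(sqrt(1300)) = 36, since 36^2 = 1296 <= 1300 < 1369 = 37^2.
Iterate m_{i+1} = d_i*a_i - m_i, d_{i+1} = (1300 - m_{i+1}^2)/d_i, a_{i+1} = floor((a_0 + m_{i+1})/d_{i+1}):
  m_1 = 1*36 - 0 = 36, d_1 = (1300 - 36^2)/1 = 4/1 = 4, a_1 = floor((36 + 36)/4) = 18.
  m_2 = 4*18 - 36 = 36, d_2 = (1300 - 36^2)/4 = 4/4 = 1, a_2 = floor((36 + 36)/1) = 72.
  m_3 = 1*72 - 36 = 36, d_3 = (1300 - 36^2)/1 = 4/1 = 4: (m_3, d_3) = (m_1, d_1) = (36, 4), so from here the quotients repeat a_1, a_2; the period length is 2.
So sqrt(1300) = [36; (18, 72)] with period length k = 2.
k is even, so the fundamental solution of x^2 - 1300y^2 = 1 is (p_{k-1}, q_{k-1}) = (p_1, q_1); compute convergents through index 1.
Convergents (p_i = a_i*p_{i-1} + p_{i-2}, q_i = a_i*q_{i-1} + q_{i-2} with p_{-2}=0, p_{-1}=1, q_{-2}=1, q_{-1}=0):
  i=0: a_0=36, p_0 = 36*1 + 0 = 36, q_0 = 36*0 + 1 = 1.
  i=1: a_1=18, p_1 = 18*36 + 1 = 649, q_1 = 18*1 + 0 = 18.
Check: 649^2 - 1300*18^2 = 421201 - 421200 = 1, so (x, y) = (649, 18) solves the equation, and by the theorem it is the least positive solution.

(x, y) = (649, 18)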